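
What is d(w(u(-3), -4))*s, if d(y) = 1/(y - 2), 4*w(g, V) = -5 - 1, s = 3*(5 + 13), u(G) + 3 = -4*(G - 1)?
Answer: -108/7 ≈ -15.429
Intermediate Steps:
u(G) = 1 - 4*G (u(G) = -3 - 4*(G - 1) = -3 - 4*(-1 + G) = -3 + (4 - 4*G) = 1 - 4*G)
s = 54 (s = 3*18 = 54)
w(g, V) = -3/2 (w(g, V) = (-5 - 1)/4 = (¼)*(-6) = -3/2)
d(y) = 1/(-2 + y)
d(w(u(-3), -4))*s = 54/(-2 - 3/2) = 54/(-7/2) = -2/7*54 = -108/7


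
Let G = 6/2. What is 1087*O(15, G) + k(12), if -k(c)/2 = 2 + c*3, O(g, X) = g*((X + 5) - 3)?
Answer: 81449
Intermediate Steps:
G = 3 (G = 6*(½) = 3)
O(g, X) = g*(2 + X) (O(g, X) = g*((5 + X) - 3) = g*(2 + X))
k(c) = -4 - 6*c (k(c) = -2*(2 + c*3) = -2*(2 + 3*c) = -4 - 6*c)
1087*O(15, G) + k(12) = 1087*(15*(2 + 3)) + (-4 - 6*12) = 1087*(15*5) + (-4 - 72) = 1087*75 - 76 = 81525 - 76 = 81449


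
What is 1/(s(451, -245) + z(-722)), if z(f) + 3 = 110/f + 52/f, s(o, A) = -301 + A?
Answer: -361/198270 ≈ -0.0018207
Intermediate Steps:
z(f) = -3 + 162/f (z(f) = -3 + (110/f + 52/f) = -3 + 162/f)
1/(s(451, -245) + z(-722)) = 1/((-301 - 245) + (-3 + 162/(-722))) = 1/(-546 + (-3 + 162*(-1/722))) = 1/(-546 + (-3 - 81/361)) = 1/(-546 - 1164/361) = 1/(-198270/361) = -361/198270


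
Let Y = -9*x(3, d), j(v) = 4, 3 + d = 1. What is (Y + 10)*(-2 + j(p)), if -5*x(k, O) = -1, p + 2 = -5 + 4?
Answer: 82/5 ≈ 16.400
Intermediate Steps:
p = -3 (p = -2 + (-5 + 4) = -2 - 1 = -3)
d = -2 (d = -3 + 1 = -2)
x(k, O) = ⅕ (x(k, O) = -⅕*(-1) = ⅕)
Y = -9/5 (Y = -9*⅕ = -9/5 ≈ -1.8000)
(Y + 10)*(-2 + j(p)) = (-9/5 + 10)*(-2 + 4) = (41/5)*2 = 82/5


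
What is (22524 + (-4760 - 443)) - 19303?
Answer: -1982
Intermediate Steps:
(22524 + (-4760 - 443)) - 19303 = (22524 - 5203) - 19303 = 17321 - 19303 = -1982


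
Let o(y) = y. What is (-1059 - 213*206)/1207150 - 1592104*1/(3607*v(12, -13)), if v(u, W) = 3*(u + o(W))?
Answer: 1921422080323/13062570150 ≈ 147.09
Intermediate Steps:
v(u, W) = 3*W + 3*u (v(u, W) = 3*(u + W) = 3*(W + u) = 3*W + 3*u)
(-1059 - 213*206)/1207150 - 1592104*1/(3607*v(12, -13)) = (-1059 - 213*206)/1207150 - 1592104*1/(3607*(3*(-13) + 3*12)) = (-1059 - 43878)*(1/1207150) - 1592104*1/(3607*(-39 + 36)) = -44937*1/1207150 - 1592104/(3607*(-3)) = -44937/1207150 - 1592104/(-10821) = -44937/1207150 - 1592104*(-1/10821) = -44937/1207150 + 1592104/10821 = 1921422080323/13062570150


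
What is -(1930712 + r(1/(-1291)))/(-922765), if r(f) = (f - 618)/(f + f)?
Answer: 4659263/1845530 ≈ 2.5246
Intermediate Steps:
r(f) = (-618 + f)/(2*f) (r(f) = (-618 + f)/((2*f)) = (-618 + f)*(1/(2*f)) = (-618 + f)/(2*f))
-(1930712 + r(1/(-1291)))/(-922765) = -(1930712 + (-618 + 1/(-1291))/(2*(1/(-1291))))/(-922765) = -(1930712 + (-618 - 1/1291)/(2*(-1/1291)))*(-1)/922765 = -(1930712 + (1/2)*(-1291)*(-797839/1291))*(-1)/922765 = -(1930712 + 797839/2)*(-1)/922765 = -4659263*(-1)/(2*922765) = -1*(-4659263/1845530) = 4659263/1845530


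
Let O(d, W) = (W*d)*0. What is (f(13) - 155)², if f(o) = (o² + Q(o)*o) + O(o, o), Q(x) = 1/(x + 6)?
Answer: 77841/361 ≈ 215.63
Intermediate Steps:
O(d, W) = 0
Q(x) = 1/(6 + x)
f(o) = o² + o/(6 + o) (f(o) = (o² + o/(6 + o)) + 0 = o² + o/(6 + o))
(f(13) - 155)² = (13*(1 + 13*(6 + 13))/(6 + 13) - 155)² = (13*(1 + 13*19)/19 - 155)² = (13*(1/19)*(1 + 247) - 155)² = (13*(1/19)*248 - 155)² = (3224/19 - 155)² = (279/19)² = 77841/361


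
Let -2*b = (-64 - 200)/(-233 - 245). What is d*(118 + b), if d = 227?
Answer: 6386872/239 ≈ 26723.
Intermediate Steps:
b = -66/239 (b = -(-64 - 200)/(2*(-233 - 245)) = -(-132)/(-478) = -(-132)*(-1)/478 = -½*132/239 = -66/239 ≈ -0.27615)
d*(118 + b) = 227*(118 - 66/239) = 227*(28136/239) = 6386872/239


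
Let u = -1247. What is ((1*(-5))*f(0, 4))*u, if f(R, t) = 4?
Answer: 24940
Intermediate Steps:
((1*(-5))*f(0, 4))*u = ((1*(-5))*4)*(-1247) = -5*4*(-1247) = -20*(-1247) = 24940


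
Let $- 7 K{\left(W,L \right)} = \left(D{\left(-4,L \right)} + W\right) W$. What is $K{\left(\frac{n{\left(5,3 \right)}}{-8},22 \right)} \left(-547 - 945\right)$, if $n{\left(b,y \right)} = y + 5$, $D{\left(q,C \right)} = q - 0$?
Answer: $\frac{7460}{7} \approx 1065.7$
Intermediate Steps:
$D{\left(q,C \right)} = q$ ($D{\left(q,C \right)} = q + 0 = q$)
$n{\left(b,y \right)} = 5 + y$
$K{\left(W,L \right)} = - \frac{W \left(-4 + W\right)}{7}$ ($K{\left(W,L \right)} = - \frac{\left(-4 + W\right) W}{7} = - \frac{W \left(-4 + W\right)}{7}$)
$K{\left(\frac{n{\left(5,3 \right)}}{-8},22 \right)} \left(-547 - 945\right) = \frac{\frac{5 + 3}{-8} \left(4 - \frac{5 + 3}{-8}\right)}{7} \left(-547 - 945\right) = \frac{8 \left(- \frac{1}{8}\right) \left(4 - 8 \left(- \frac{1}{8}\right)\right)}{7} \left(-1492\right) = \frac{1}{7} \left(-1\right) \left(4 - -1\right) \left(-1492\right) = \frac{1}{7} \left(-1\right) \left(4 + 1\right) \left(-1492\right) = \frac{1}{7} \left(-1\right) 5 \left(-1492\right) = \left(- \frac{5}{7}\right) \left(-1492\right) = \frac{7460}{7}$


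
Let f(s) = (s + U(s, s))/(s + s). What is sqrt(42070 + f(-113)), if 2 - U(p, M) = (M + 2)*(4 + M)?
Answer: sqrt(537881695)/113 ≈ 205.24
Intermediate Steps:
U(p, M) = 2 - (2 + M)*(4 + M) (U(p, M) = 2 - (M + 2)*(4 + M) = 2 - (2 + M)*(4 + M))
f(s) = (-6 - s**2 - 5*s)/(2*s) (f(s) = (s + (-6 - s**2 - 6*s))/(s + s) = (-6 - s**2 - 5*s)/((2*s)) = (-6 - s**2 - 5*s)*(1/(2*s)) = (-6 - s**2 - 5*s)/(2*s))
sqrt(42070 + f(-113)) = sqrt(42070 + (-5/2 - 3/(-113) - 1/2*(-113))) = sqrt(42070 + (-5/2 - 3*(-1/113) + 113/2)) = sqrt(42070 + (-5/2 + 3/113 + 113/2)) = sqrt(42070 + 6105/113) = sqrt(4760015/113) = sqrt(537881695)/113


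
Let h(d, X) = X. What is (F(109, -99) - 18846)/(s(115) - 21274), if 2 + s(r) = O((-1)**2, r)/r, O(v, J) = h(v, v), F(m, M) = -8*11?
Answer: 2177410/2446739 ≈ 0.88992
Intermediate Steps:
F(m, M) = -88
O(v, J) = v
s(r) = -2 + 1/r (s(r) = -2 + (-1)**2/r = -2 + 1/r)
(F(109, -99) - 18846)/(s(115) - 21274) = (-88 - 18846)/((-2 + 1/115) - 21274) = -18934/((-2 + 1/115) - 21274) = -18934/(-229/115 - 21274) = -18934/(-2446739/115) = -18934*(-115/2446739) = 2177410/2446739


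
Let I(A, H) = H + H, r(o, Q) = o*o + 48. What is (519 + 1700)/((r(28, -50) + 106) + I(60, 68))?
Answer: 2219/1074 ≈ 2.0661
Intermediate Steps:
r(o, Q) = 48 + o**2 (r(o, Q) = o**2 + 48 = 48 + o**2)
I(A, H) = 2*H
(519 + 1700)/((r(28, -50) + 106) + I(60, 68)) = (519 + 1700)/(((48 + 28**2) + 106) + 2*68) = 2219/(((48 + 784) + 106) + 136) = 2219/((832 + 106) + 136) = 2219/(938 + 136) = 2219/1074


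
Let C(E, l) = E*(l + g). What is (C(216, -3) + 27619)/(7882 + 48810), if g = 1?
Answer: 27187/56692 ≈ 0.47956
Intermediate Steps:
C(E, l) = E*(1 + l) (C(E, l) = E*(l + 1) = E*(1 + l))
(C(216, -3) + 27619)/(7882 + 48810) = (216*(1 - 3) + 27619)/(7882 + 48810) = (216*(-2) + 27619)/56692 = (-432 + 27619)*(1/56692) = 27187*(1/56692) = 27187/56692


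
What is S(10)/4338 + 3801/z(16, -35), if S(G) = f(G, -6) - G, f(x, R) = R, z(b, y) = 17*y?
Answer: -1178447/184365 ≈ -6.3919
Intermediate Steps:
S(G) = -6 - G
S(10)/4338 + 3801/z(16, -35) = (-6 - 1*10)/4338 + 3801/((17*(-35))) = (-6 - 10)*(1/4338) + 3801/(-595) = -16*1/4338 + 3801*(-1/595) = -8/2169 - 543/85 = -1178447/184365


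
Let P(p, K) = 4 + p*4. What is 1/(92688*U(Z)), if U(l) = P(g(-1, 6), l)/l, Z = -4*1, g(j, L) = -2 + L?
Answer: -1/463440 ≈ -2.1578e-6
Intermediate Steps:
P(p, K) = 4 + 4*p
Z = -4
U(l) = 20/l (U(l) = (4 + 4*(-2 + 6))/l = (4 + 4*4)/l = (4 + 16)/l = 20/l)
1/(92688*U(Z)) = 1/(92688*((20/(-4)))) = 1/(92688*((20*(-1/4)))) = (1/92688)/(-5) = (1/92688)*(-1/5) = -1/463440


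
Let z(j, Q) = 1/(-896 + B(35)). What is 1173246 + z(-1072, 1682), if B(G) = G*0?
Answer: 1051228415/896 ≈ 1.1732e+6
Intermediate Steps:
B(G) = 0
z(j, Q) = -1/896 (z(j, Q) = 1/(-896 + 0) = 1/(-896) = -1/896)
1173246 + z(-1072, 1682) = 1173246 - 1/896 = 1051228415/896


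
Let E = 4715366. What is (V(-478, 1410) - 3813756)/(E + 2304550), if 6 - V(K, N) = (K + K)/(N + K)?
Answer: -888603511/1635640428 ≈ -0.54328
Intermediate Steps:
V(K, N) = 6 - 2*K/(K + N) (V(K, N) = 6 - (K + K)/(N + K) = 6 - 2*K/(K + N))
(V(-478, 1410) - 3813756)/(E + 2304550) = (2*(2*(-478) + 3*1410)/(-478 + 1410) - 3813756)/(4715366 + 2304550) = (2*(-956 + 4230)/932 - 3813756)/7019916 = (2*(1/932)*3274 - 3813756)*(1/7019916) = (1637/233 - 3813756)*(1/7019916) = -888603511/233*1/7019916 = -888603511/1635640428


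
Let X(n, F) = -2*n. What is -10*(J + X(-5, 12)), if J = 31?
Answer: -410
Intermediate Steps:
-10*(J + X(-5, 12)) = -10*(31 - 2*(-5)) = -10*(31 + 10) = -10*41 = -410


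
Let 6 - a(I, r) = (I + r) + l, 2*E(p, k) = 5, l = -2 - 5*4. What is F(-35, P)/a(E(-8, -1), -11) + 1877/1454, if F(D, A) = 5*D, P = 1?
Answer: -371879/106142 ≈ -3.5036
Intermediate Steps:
l = -22 (l = -2 - 20 = -22)
E(p, k) = 5/2 (E(p, k) = (½)*5 = 5/2)
a(I, r) = 28 - I - r (a(I, r) = 6 - ((I + r) - 22) = 6 - (-22 + I + r) = 6 + (22 - I - r) = 28 - I - r)
F(-35, P)/a(E(-8, -1), -11) + 1877/1454 = (5*(-35))/(28 - 1*5/2 - 1*(-11)) + 1877/1454 = -175/(28 - 5/2 + 11) + 1877*(1/1454) = -175/73/2 + 1877/1454 = -175*2/73 + 1877/1454 = -350/73 + 1877/1454 = -371879/106142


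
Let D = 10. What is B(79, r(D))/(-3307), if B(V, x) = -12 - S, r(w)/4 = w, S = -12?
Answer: 0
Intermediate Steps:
r(w) = 4*w
B(V, x) = 0 (B(V, x) = -12 - 1*(-12) = -12 + 12 = 0)
B(79, r(D))/(-3307) = 0/(-3307) = 0*(-1/3307) = 0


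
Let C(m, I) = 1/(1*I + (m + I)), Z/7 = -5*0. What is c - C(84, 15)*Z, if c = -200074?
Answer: -200074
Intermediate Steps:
Z = 0 (Z = 7*(-5*0) = 7*0 = 0)
C(m, I) = 1/(m + 2*I) (C(m, I) = 1/(I + (I + m)) = 1/(m + 2*I))
c - C(84, 15)*Z = -200074 - 0/(84 + 2*15) = -200074 - 0/(84 + 30) = -200074 - 0/114 = -200074 - 1*0 = -200074 + 0 = -200074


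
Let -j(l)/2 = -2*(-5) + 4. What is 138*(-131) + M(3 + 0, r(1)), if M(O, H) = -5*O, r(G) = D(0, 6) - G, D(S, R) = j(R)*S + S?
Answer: -18093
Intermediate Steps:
j(l) = -28 (j(l) = -2*(-2*(-5) + 4) = -2*(10 + 4) = -2*14 = -28)
D(S, R) = -27*S (D(S, R) = -28*S + S = -27*S)
r(G) = -G (r(G) = -27*0 - G = 0 - G = -G)
138*(-131) + M(3 + 0, r(1)) = 138*(-131) - 5*(3 + 0) = -18078 - 5*3 = -18078 - 15 = -18093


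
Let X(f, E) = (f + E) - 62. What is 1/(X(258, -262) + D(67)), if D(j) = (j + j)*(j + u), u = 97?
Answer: 1/21910 ≈ 4.5641e-5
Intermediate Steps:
D(j) = 2*j*(97 + j) (D(j) = (j + j)*(j + 97) = (2*j)*(97 + j) = 2*j*(97 + j))
X(f, E) = -62 + E + f (X(f, E) = (E + f) - 62 = -62 + E + f)
1/(X(258, -262) + D(67)) = 1/((-62 - 262 + 258) + 2*67*(97 + 67)) = 1/(-66 + 2*67*164) = 1/(-66 + 21976) = 1/21910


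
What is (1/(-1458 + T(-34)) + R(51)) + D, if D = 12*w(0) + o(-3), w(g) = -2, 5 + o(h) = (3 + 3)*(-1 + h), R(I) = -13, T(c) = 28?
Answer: -94381/1430 ≈ -66.001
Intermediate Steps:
o(h) = -11 + 6*h (o(h) = -5 + (3 + 3)*(-1 + h) = -5 + 6*(-1 + h) = -5 + (-6 + 6*h) = -11 + 6*h)
D = -53 (D = 12*(-2) + (-11 + 6*(-3)) = -24 + (-11 - 18) = -24 - 29 = -53)
(1/(-1458 + T(-34)) + R(51)) + D = (1/(-1458 + 28) - 13) - 53 = (1/(-1430) - 13) - 53 = (-1/1430 - 13) - 53 = -18591/1430 - 53 = -94381/1430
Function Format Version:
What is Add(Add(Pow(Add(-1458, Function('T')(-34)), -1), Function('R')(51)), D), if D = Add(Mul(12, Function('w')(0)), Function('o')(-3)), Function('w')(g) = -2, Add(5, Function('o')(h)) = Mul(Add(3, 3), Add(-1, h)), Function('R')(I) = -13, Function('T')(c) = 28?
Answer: Rational(-94381, 1430) ≈ -66.001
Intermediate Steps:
Function('o')(h) = Add(-11, Mul(6, h)) (Function('o')(h) = Add(-5, Mul(Add(3, 3), Add(-1, h))) = Add(-5, Mul(6, Add(-1, h))) = Add(-5, Add(-6, Mul(6, h))) = Add(-11, Mul(6, h)))
D = -53 (D = Add(Mul(12, -2), Add(-11, Mul(6, -3))) = Add(-24, Add(-11, -18)) = Add(-24, -29) = -53)
Add(Add(Pow(Add(-1458, Function('T')(-34)), -1), Function('R')(51)), D) = Add(Add(Pow(Add(-1458, 28), -1), -13), -53) = Add(Add(Pow(-1430, -1), -13), -53) = Add(Add(Rational(-1, 1430), -13), -53) = Add(Rational(-18591, 1430), -53) = Rational(-94381, 1430)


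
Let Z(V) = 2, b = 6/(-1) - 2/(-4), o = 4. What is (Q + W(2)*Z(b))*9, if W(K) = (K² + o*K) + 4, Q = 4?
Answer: 324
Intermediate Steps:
b = -11/2 (b = 6*(-1) - 2*(-¼) = -6 + ½ = -11/2 ≈ -5.5000)
W(K) = 4 + K² + 4*K (W(K) = (K² + 4*K) + 4 = 4 + K² + 4*K)
(Q + W(2)*Z(b))*9 = (4 + (4 + 2² + 4*2)*2)*9 = (4 + (4 + 4 + 8)*2)*9 = (4 + 16*2)*9 = (4 + 32)*9 = 36*9 = 324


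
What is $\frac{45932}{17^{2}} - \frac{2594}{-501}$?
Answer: $\frac{23761598}{144789} \approx 164.11$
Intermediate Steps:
$\frac{45932}{17^{2}} - \frac{2594}{-501} = \frac{45932}{289} - - \frac{2594}{501} = 45932 \cdot \frac{1}{289} + \frac{2594}{501} = \frac{45932}{289} + \frac{2594}{501} = \frac{23761598}{144789}$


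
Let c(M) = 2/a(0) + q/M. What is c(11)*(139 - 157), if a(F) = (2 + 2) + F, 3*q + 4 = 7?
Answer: -117/11 ≈ -10.636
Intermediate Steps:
q = 1 (q = -4/3 + (1/3)*7 = -4/3 + 7/3 = 1)
a(F) = 4 + F
c(M) = 1/2 + 1/M (c(M) = 2/(4 + 0) + 1/M = 2/4 + 1/M = 2*(1/4) + 1/M = 1/2 + 1/M)
c(11)*(139 - 157) = ((1/2)*(2 + 11)/11)*(139 - 157) = ((1/2)*(1/11)*13)*(-18) = (13/22)*(-18) = -117/11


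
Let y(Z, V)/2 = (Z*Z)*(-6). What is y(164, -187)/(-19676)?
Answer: 80688/4919 ≈ 16.403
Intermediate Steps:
y(Z, V) = -12*Z² (y(Z, V) = 2*((Z*Z)*(-6)) = 2*(Z²*(-6)) = 2*(-6*Z²) = -12*Z²)
y(164, -187)/(-19676) = -12*164²/(-19676) = -12*26896*(-1/19676) = -322752*(-1/19676) = 80688/4919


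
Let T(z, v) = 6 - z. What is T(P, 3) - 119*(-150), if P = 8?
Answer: 17848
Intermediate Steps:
T(P, 3) - 119*(-150) = (6 - 1*8) - 119*(-150) = (6 - 8) + 17850 = -2 + 17850 = 17848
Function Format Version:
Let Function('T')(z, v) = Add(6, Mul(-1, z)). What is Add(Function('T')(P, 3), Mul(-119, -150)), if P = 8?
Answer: 17848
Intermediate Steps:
Add(Function('T')(P, 3), Mul(-119, -150)) = Add(Add(6, Mul(-1, 8)), Mul(-119, -150)) = Add(Add(6, -8), 17850) = Add(-2, 17850) = 17848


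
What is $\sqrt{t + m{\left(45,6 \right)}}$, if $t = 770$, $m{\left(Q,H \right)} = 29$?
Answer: $\sqrt{799} \approx 28.267$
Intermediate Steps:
$\sqrt{t + m{\left(45,6 \right)}} = \sqrt{770 + 29} = \sqrt{799}$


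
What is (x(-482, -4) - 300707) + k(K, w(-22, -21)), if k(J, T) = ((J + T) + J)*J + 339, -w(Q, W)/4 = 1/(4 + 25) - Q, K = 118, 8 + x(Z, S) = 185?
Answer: -8199555/29 ≈ -2.8274e+5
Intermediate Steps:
x(Z, S) = 177 (x(Z, S) = -8 + 185 = 177)
w(Q, W) = -4/29 + 4*Q (w(Q, W) = -4*(1/(4 + 25) - Q) = -4*(1/29 - Q) = -4/29 + 4*Q)
k(J, T) = 339 + J*(T + 2*J) (k(J, T) = (T + 2*J)*J + 339 = J*(T + 2*J) + 339 = 339 + J*(T + 2*J))
(x(-482, -4) - 300707) + k(K, w(-22, -21)) = (177 - 300707) + (339 + 2*118² + 118*(-4/29 + 4*(-22))) = -300530 + (339 + 2*13924 + 118*(-4/29 - 88)) = -300530 + (339 + 27848 + 118*(-2556/29)) = -300530 + (339 + 27848 - 301608/29) = -300530 + 515815/29 = -8199555/29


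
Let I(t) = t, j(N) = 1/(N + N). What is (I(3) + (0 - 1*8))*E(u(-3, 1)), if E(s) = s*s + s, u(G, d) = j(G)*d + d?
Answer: -275/36 ≈ -7.6389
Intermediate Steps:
j(N) = 1/(2*N)
u(G, d) = d + d/(2*G) (u(G, d) = (1/(2*G))*d + d = d/(2*G) + d = d + d/(2*G))
E(s) = s + s² (E(s) = s² + s = s + s²)
(I(3) + (0 - 1*8))*E(u(-3, 1)) = (3 + (0 - 1*8))*((1 + (½)*1/(-3))*(1 + (1 + (½)*1/(-3)))) = (3 + (0 - 8))*((1 + (½)*1*(-⅓))*(1 + (1 + (½)*1*(-⅓)))) = (3 - 8)*((1 - ⅙)*(1 + (1 - ⅙))) = -25*(1 + ⅚)/6 = -25*11/(6*6) = -5*55/36 = -275/36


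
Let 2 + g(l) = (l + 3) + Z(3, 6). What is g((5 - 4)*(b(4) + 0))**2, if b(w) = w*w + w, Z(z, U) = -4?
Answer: 289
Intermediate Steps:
b(w) = w + w**2 (b(w) = w**2 + w = w + w**2)
g(l) = -3 + l (g(l) = -2 + ((l + 3) - 4) = -2 + ((3 + l) - 4) = -2 + (-1 + l) = -3 + l)
g((5 - 4)*(b(4) + 0))**2 = (-3 + (5 - 4)*(4*(1 + 4) + 0))**2 = (-3 + 1*(4*5 + 0))**2 = (-3 + 1*(20 + 0))**2 = (-3 + 1*20)**2 = (-3 + 20)**2 = 17**2 = 289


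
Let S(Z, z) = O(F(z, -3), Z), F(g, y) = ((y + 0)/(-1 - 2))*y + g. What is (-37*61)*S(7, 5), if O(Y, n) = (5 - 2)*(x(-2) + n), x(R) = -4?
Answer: -20313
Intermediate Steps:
F(g, y) = g - y²/3 (F(g, y) = (y/(-3))*y + g = (y*(-⅓))*y + g = (-y/3)*y + g = -y²/3 + g = g - y²/3)
O(Y, n) = -12 + 3*n (O(Y, n) = (5 - 2)*(-4 + n) = 3*(-4 + n) = -12 + 3*n)
S(Z, z) = -12 + 3*Z
(-37*61)*S(7, 5) = (-37*61)*(-12 + 3*7) = -2257*(-12 + 21) = -2257*9 = -20313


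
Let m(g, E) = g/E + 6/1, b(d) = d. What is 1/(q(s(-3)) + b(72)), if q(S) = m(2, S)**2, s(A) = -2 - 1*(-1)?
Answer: 1/88 ≈ 0.011364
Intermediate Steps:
s(A) = -1 (s(A) = -2 + 1 = -1)
m(g, E) = 6 + g/E (m(g, E) = g/E + 6*1 = g/E + 6 = 6 + g/E)
q(S) = (6 + 2/S)**2
1/(q(s(-3)) + b(72)) = 1/((6 + 2/(-1))**2 + 72) = 1/((6 + 2*(-1))**2 + 72) = 1/((6 - 2)**2 + 72) = 1/(4**2 + 72) = 1/(16 + 72) = 1/88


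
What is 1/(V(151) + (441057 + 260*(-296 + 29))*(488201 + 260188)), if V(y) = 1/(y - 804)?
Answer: 653/181618264943828 ≈ 3.5955e-12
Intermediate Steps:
V(y) = 1/(-804 + y)
1/(V(151) + (441057 + 260*(-296 + 29))*(488201 + 260188)) = 1/(1/(-804 + 151) + (441057 + 260*(-296 + 29))*(488201 + 260188)) = 1/(1/(-653) + (441057 + 260*(-267))*748389) = 1/(-1/653 + (441057 - 69420)*748389) = 1/(-1/653 + 371637*748389) = 1/(-1/653 + 278129042793) = 1/(181618264943828/653) = 653/181618264943828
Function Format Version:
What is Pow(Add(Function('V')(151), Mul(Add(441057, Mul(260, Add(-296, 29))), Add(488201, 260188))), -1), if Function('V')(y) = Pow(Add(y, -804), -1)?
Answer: Rational(653, 181618264943828) ≈ 3.5955e-12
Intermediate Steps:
Function('V')(y) = Pow(Add(-804, y), -1)
Pow(Add(Function('V')(151), Mul(Add(441057, Mul(260, Add(-296, 29))), Add(488201, 260188))), -1) = Pow(Add(Pow(Add(-804, 151), -1), Mul(Add(441057, Mul(260, Add(-296, 29))), Add(488201, 260188))), -1) = Pow(Add(Pow(-653, -1), Mul(Add(441057, Mul(260, -267)), 748389)), -1) = Pow(Add(Rational(-1, 653), Mul(Add(441057, -69420), 748389)), -1) = Pow(Add(Rational(-1, 653), Mul(371637, 748389)), -1) = Pow(Add(Rational(-1, 653), 278129042793), -1) = Pow(Rational(181618264943828, 653), -1) = Rational(653, 181618264943828)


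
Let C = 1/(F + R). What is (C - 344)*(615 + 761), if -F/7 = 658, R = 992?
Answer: -855333296/1807 ≈ -4.7334e+5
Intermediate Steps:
F = -4606 (F = -7*658 = -4606)
C = -1/3614 (C = 1/(-4606 + 992) = 1/(-3614) = -1/3614 ≈ -0.00027670)
(C - 344)*(615 + 761) = (-1/3614 - 344)*(615 + 761) = -1243217/3614*1376 = -855333296/1807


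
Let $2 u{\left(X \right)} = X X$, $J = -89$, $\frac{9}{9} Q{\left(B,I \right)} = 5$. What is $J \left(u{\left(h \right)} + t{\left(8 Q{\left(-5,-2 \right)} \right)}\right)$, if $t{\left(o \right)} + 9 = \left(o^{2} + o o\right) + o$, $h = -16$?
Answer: $-298951$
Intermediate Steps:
$Q{\left(B,I \right)} = 5$
$u{\left(X \right)} = \frac{X^{2}}{2}$ ($u{\left(X \right)} = \frac{X X}{2} = \frac{X^{2}}{2}$)
$t{\left(o \right)} = -9 + o + 2 o^{2}$ ($t{\left(o \right)} = -9 + \left(\left(o^{2} + o o\right) + o\right) = -9 + \left(\left(o^{2} + o^{2}\right) + o\right) = -9 + \left(2 o^{2} + o\right) = -9 + \left(o + 2 o^{2}\right) = -9 + o + 2 o^{2}$)
$J \left(u{\left(h \right)} + t{\left(8 Q{\left(-5,-2 \right)} \right)}\right) = - 89 \left(\frac{\left(-16\right)^{2}}{2} + \left(-9 + 8 \cdot 5 + 2 \left(8 \cdot 5\right)^{2}\right)\right) = - 89 \left(\frac{1}{2} \cdot 256 + \left(-9 + 40 + 2 \cdot 40^{2}\right)\right) = - 89 \left(128 + \left(-9 + 40 + 2 \cdot 1600\right)\right) = - 89 \left(128 + \left(-9 + 40 + 3200\right)\right) = - 89 \left(128 + 3231\right) = \left(-89\right) 3359 = -298951$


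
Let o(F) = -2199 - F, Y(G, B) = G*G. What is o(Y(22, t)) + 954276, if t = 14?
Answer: 951593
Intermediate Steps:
Y(G, B) = G²
o(Y(22, t)) + 954276 = (-2199 - 1*22²) + 954276 = (-2199 - 1*484) + 954276 = (-2199 - 484) + 954276 = -2683 + 954276 = 951593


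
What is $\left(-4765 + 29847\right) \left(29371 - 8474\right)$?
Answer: $524138554$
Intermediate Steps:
$\left(-4765 + 29847\right) \left(29371 - 8474\right) = 25082 \left(29371 + \left(-22659 + 14185\right)\right) = 25082 \left(29371 - 8474\right) = 25082 \cdot 20897 = 524138554$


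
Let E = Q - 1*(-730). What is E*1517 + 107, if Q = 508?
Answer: 1878153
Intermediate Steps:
E = 1238 (E = 508 - 1*(-730) = 508 + 730 = 1238)
E*1517 + 107 = 1238*1517 + 107 = 1878046 + 107 = 1878153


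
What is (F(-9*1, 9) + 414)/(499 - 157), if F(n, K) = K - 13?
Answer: 205/171 ≈ 1.1988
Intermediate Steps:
F(n, K) = -13 + K
(F(-9*1, 9) + 414)/(499 - 157) = ((-13 + 9) + 414)/(499 - 157) = (-4 + 414)/342 = 410*(1/342) = 205/171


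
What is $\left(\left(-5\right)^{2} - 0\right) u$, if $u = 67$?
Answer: $1675$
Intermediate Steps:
$\left(\left(-5\right)^{2} - 0\right) u = \left(\left(-5\right)^{2} - 0\right) 67 = \left(25 + 0\right) 67 = 25 \cdot 67 = 1675$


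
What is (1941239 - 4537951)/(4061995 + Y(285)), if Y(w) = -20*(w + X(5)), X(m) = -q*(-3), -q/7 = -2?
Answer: -2596712/4055455 ≈ -0.64030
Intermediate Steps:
q = 14 (q = -7*(-2) = 14)
X(m) = 42 (X(m) = -1*14*(-3) = -14*(-3) = 42)
Y(w) = -840 - 20*w (Y(w) = -20*(w + 42) = -20*(42 + w) = -840 - 20*w)
(1941239 - 4537951)/(4061995 + Y(285)) = (1941239 - 4537951)/(4061995 + (-840 - 20*285)) = -2596712/(4061995 + (-840 - 5700)) = -2596712/(4061995 - 6540) = -2596712/4055455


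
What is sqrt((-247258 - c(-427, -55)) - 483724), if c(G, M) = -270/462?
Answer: I*sqrt(4333988813)/77 ≈ 854.97*I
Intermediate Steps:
c(G, M) = -45/77 (c(G, M) = -270*1/462 = -45/77)
sqrt((-247258 - c(-427, -55)) - 483724) = sqrt((-247258 - 1*(-45/77)) - 483724) = sqrt((-247258 + 45/77) - 483724) = sqrt(-19038821/77 - 483724) = sqrt(-56285569/77) = I*sqrt(4333988813)/77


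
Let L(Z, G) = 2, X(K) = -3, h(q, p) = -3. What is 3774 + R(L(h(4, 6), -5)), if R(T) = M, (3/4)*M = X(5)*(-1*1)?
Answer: 3778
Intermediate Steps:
M = 4 (M = 4*(-(-3))/3 = 4*(-3*(-1))/3 = (4/3)*3 = 4)
R(T) = 4
3774 + R(L(h(4, 6), -5)) = 3774 + 4 = 3778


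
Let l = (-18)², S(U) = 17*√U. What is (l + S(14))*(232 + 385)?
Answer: 199908 + 10489*√14 ≈ 2.3915e+5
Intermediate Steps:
l = 324
(l + S(14))*(232 + 385) = (324 + 17*√14)*(232 + 385) = (324 + 17*√14)*617 = 199908 + 10489*√14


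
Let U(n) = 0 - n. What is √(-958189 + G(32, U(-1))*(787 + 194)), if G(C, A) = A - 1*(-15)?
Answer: I*√942493 ≈ 970.82*I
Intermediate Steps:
U(n) = -n
G(C, A) = 15 + A (G(C, A) = A + 15 = 15 + A)
√(-958189 + G(32, U(-1))*(787 + 194)) = √(-958189 + (15 - 1*(-1))*(787 + 194)) = √(-958189 + (15 + 1)*981) = √(-958189 + 16*981) = √(-958189 + 15696) = √(-942493) = I*√942493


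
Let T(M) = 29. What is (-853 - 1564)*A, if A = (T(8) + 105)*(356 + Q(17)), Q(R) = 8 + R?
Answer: -123397518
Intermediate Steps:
A = 51054 (A = (29 + 105)*(356 + (8 + 17)) = 134*(356 + 25) = 134*381 = 51054)
(-853 - 1564)*A = (-853 - 1564)*51054 = -2417*51054 = -123397518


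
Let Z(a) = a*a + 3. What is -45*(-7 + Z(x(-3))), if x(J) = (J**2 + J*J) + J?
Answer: -9945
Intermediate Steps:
x(J) = J + 2*J**2 (x(J) = (J**2 + J**2) + J = 2*J**2 + J = J + 2*J**2)
Z(a) = 3 + a**2 (Z(a) = a**2 + 3 = 3 + a**2)
-45*(-7 + Z(x(-3))) = -45*(-7 + (3 + (-3*(1 + 2*(-3)))**2)) = -45*(-7 + (3 + (-3*(1 - 6))**2)) = -45*(-7 + (3 + (-3*(-5))**2)) = -45*(-7 + (3 + 15**2)) = -45*(-7 + (3 + 225)) = -45*(-7 + 228) = -45*221 = -9945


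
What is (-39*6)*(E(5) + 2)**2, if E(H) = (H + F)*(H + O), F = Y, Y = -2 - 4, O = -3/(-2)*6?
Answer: -33696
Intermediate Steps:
O = 9 (O = -3*(-1/2)*6 = (3/2)*6 = 9)
Y = -6
F = -6
E(H) = (-6 + H)*(9 + H) (E(H) = (H - 6)*(H + 9) = (-6 + H)*(9 + H))
(-39*6)*(E(5) + 2)**2 = (-39*6)*((-54 + 5**2 + 3*5) + 2)**2 = -234*((-54 + 25 + 15) + 2)**2 = -234*(-14 + 2)**2 = -234*(-12)**2 = -234*144 = -33696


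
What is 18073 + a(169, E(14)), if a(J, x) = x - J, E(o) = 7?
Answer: 17911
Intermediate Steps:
18073 + a(169, E(14)) = 18073 + (7 - 1*169) = 18073 + (7 - 169) = 18073 - 162 = 17911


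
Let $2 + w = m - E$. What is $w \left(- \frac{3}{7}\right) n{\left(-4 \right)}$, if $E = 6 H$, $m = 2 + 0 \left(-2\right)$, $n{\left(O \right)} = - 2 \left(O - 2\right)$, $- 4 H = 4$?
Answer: $- \frac{216}{7} \approx -30.857$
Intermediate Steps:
$H = -1$ ($H = \left(- \frac{1}{4}\right) 4 = -1$)
$n{\left(O \right)} = 4 - 2 O$ ($n{\left(O \right)} = - 2 \left(-2 + O\right) = 4 - 2 O$)
$m = 2$ ($m = 2 + 0 = 2$)
$E = -6$ ($E = 6 \left(-1\right) = -6$)
$w = 6$ ($w = -2 + \left(2 - -6\right) = -2 + \left(2 + 6\right) = -2 + 8 = 6$)
$w \left(- \frac{3}{7}\right) n{\left(-4 \right)} = 6 \left(- \frac{3}{7}\right) \left(4 - -8\right) = 6 \left(\left(-3\right) \frac{1}{7}\right) \left(4 + 8\right) = 6 \left(- \frac{3}{7}\right) 12 = \left(- \frac{18}{7}\right) 12 = - \frac{216}{7}$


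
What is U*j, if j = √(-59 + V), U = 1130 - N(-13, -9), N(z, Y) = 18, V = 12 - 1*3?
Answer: 5560*I*√2 ≈ 7863.0*I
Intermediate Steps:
V = 9 (V = 12 - 3 = 9)
U = 1112 (U = 1130 - 1*18 = 1130 - 18 = 1112)
j = 5*I*√2 (j = √(-59 + 9) = √(-50) = 5*I*√2 ≈ 7.0711*I)
U*j = 1112*(5*I*√2) = 5560*I*√2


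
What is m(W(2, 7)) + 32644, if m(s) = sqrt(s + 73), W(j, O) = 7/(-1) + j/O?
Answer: 32644 + 4*sqrt(203)/7 ≈ 32652.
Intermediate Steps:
W(j, O) = -7 + j/O (W(j, O) = 7*(-1) + j/O = -7 + j/O)
m(s) = sqrt(73 + s)
m(W(2, 7)) + 32644 = sqrt(73 + (-7 + 2/7)) + 32644 = sqrt(73 - 47/7) + 32644 = sqrt(464/7) + 32644 = 4*sqrt(203)/7 + 32644 = 32644 + 4*sqrt(203)/7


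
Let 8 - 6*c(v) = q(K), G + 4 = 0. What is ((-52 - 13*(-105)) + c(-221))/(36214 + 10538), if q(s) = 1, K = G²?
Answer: 7885/280512 ≈ 0.028109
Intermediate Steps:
G = -4 (G = -4 + 0 = -4)
K = 16 (K = (-4)² = 16)
c(v) = 7/6 (c(v) = 4/3 - ⅙*1 = 4/3 - ⅙ = 7/6)
((-52 - 13*(-105)) + c(-221))/(36214 + 10538) = ((-52 - 13*(-105)) + 7/6)/(36214 + 10538) = ((-52 + 1365) + 7/6)/46752 = (1313 + 7/6)*(1/46752) = (7885/6)*(1/46752) = 7885/280512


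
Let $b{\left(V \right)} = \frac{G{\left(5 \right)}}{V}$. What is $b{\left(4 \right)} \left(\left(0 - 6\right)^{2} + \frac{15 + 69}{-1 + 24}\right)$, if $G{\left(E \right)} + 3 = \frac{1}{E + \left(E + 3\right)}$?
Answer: $- \frac{8664}{299} \approx -28.977$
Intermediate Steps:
$G{\left(E \right)} = -3 + \frac{1}{3 + 2 E}$ ($G{\left(E \right)} = -3 + \frac{1}{E + \left(E + 3\right)} = -3 + \frac{1}{E + \left(3 + E\right)} = -3 + \frac{1}{3 + 2 E}$)
$b{\left(V \right)} = - \frac{38}{13 V}$ ($b{\left(V \right)} = \frac{2 \frac{1}{3 + 2 \cdot 5} \left(-4 - 15\right)}{V} = \frac{2 \frac{1}{3 + 10} \left(-4 - 15\right)}{V} = \frac{2 \cdot \frac{1}{13} \left(-19\right)}{V} = - \frac{38}{13 V}$)
$b{\left(4 \right)} \left(\left(0 - 6\right)^{2} + \frac{15 + 69}{-1 + 24}\right) = - \frac{38}{13 \cdot 4} \left(\left(0 - 6\right)^{2} + \frac{15 + 69}{-1 + 24}\right) = \left(- \frac{38}{13}\right) \frac{1}{4} \left(\left(-6\right)^{2} + \frac{84}{23}\right) = - \frac{19 \left(36 + 84 \cdot \frac{1}{23}\right)}{26} = - \frac{19 \left(36 + \frac{84}{23}\right)}{26} = \left(- \frac{19}{26}\right) \frac{912}{23} = - \frac{8664}{299}$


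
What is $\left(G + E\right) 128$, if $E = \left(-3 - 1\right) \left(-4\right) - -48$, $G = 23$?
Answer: $11136$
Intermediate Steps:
$E = 64$ ($E = \left(-4\right) \left(-4\right) + 48 = 16 + 48 = 64$)
$\left(G + E\right) 128 = \left(23 + 64\right) 128 = 87 \cdot 128 = 11136$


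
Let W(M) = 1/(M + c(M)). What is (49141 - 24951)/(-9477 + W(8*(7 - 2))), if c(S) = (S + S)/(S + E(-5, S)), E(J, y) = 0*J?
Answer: -1015980/398033 ≈ -2.5525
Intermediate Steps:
E(J, y) = 0
c(S) = 2 (c(S) = (S + S)/(S + 0) = (2*S)/S = 2)
W(M) = 1/(2 + M) (W(M) = 1/(M + 2) = 1/(2 + M))
(49141 - 24951)/(-9477 + W(8*(7 - 2))) = (49141 - 24951)/(-9477 + 1/(2 + 8*(7 - 2))) = 24190/(-9477 + 1/(2 + 8*5)) = 24190/(-9477 + 1/(2 + 40)) = 24190/(-9477 + 1/42) = 24190/(-398033/42) = 24190*(-42/398033) = -1015980/398033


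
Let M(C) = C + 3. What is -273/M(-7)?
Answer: 273/4 ≈ 68.250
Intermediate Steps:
M(C) = 3 + C
-273/M(-7) = -273/(3 - 7) = -273/(-4) = -273*(-¼) = 273/4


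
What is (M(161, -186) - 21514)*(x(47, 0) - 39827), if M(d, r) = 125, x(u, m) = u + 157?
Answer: 847496347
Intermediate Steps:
x(u, m) = 157 + u
(M(161, -186) - 21514)*(x(47, 0) - 39827) = (125 - 21514)*((157 + 47) - 39827) = -21389*(204 - 39827) = -21389*(-39623) = 847496347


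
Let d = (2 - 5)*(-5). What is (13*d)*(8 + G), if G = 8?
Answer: 3120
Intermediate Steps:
d = 15 (d = -3*(-5) = 15)
(13*d)*(8 + G) = (13*15)*(8 + 8) = 195*16 = 3120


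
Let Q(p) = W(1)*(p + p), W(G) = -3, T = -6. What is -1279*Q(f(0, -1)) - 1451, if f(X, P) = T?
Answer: -47495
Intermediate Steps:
f(X, P) = -6
Q(p) = -6*p (Q(p) = -3*(p + p) = -6*p)
-1279*Q(f(0, -1)) - 1451 = -(-7674)*(-6) - 1451 = -1279*36 - 1451 = -46044 - 1451 = -47495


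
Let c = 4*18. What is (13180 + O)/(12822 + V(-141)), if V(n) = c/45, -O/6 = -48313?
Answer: 757645/32059 ≈ 23.633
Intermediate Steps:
c = 72
O = 289878 (O = -6*(-48313) = 289878)
V(n) = 8/5 (V(n) = 72/45 = 72*(1/45) = 8/5)
(13180 + O)/(12822 + V(-141)) = (13180 + 289878)/(12822 + 8/5) = 303058/(64118/5) = 303058*(5/64118) = 757645/32059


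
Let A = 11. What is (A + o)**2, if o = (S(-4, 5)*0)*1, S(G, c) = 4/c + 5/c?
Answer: 121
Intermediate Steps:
S(G, c) = 9/c
o = 0 (o = ((9/5)*0)*1 = 0*1 = 0)
(A + o)**2 = (11 + 0)**2 = 11**2 = 121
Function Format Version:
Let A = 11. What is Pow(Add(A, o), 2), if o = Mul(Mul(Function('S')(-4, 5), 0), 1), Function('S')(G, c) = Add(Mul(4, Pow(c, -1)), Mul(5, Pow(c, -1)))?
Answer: 121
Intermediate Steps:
Function('S')(G, c) = Mul(9, Pow(c, -1))
o = 0 (o = Mul(Mul(Mul(9, Pow(5, -1)), 0), 1) = Mul(Mul(Mul(9, Rational(1, 5)), 0), 1) = Mul(Mul(Rational(9, 5), 0), 1) = Mul(0, 1) = 0)
Pow(Add(A, o), 2) = Pow(Add(11, 0), 2) = Pow(11, 2) = 121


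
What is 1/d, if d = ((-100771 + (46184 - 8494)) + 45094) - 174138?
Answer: -1/192125 ≈ -5.2049e-6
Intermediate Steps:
d = -192125 (d = ((-100771 + 37690) + 45094) - 174138 = (-63081 + 45094) - 174138 = -17987 - 174138 = -192125)
1/d = 1/(-192125) = -1/192125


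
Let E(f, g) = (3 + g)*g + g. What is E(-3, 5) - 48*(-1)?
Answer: 93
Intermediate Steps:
E(f, g) = g + g*(3 + g) (E(f, g) = g*(3 + g) + g = g + g*(3 + g))
E(-3, 5) - 48*(-1) = 5*(4 + 5) - 48*(-1) = 5*9 + 48 = 45 + 48 = 93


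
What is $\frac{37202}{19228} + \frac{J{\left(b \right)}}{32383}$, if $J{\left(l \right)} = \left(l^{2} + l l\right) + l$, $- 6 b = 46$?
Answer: $\frac{25984277}{13406562} \approx 1.9382$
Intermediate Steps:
$b = - \frac{23}{3}$ ($b = \left(- \frac{1}{6}\right) 46 = - \frac{23}{3} \approx -7.6667$)
$J{\left(l \right)} = l + 2 l^{2}$ ($J{\left(l \right)} = \left(l^{2} + l^{2}\right) + l = 2 l^{2} + l = l + 2 l^{2}$)
$\frac{37202}{19228} + \frac{J{\left(b \right)}}{32383} = \frac{37202}{19228} + \frac{\left(- \frac{23}{3}\right) \left(1 + 2 \left(- \frac{23}{3}\right)\right)}{32383} = 37202 \cdot \frac{1}{19228} + - \frac{23 \left(1 - \frac{46}{3}\right)}{3} \cdot \frac{1}{32383} = \frac{89}{46} + \left(- \frac{23}{3}\right) \left(- \frac{43}{3}\right) \frac{1}{32383} = \frac{89}{46} + \frac{989}{9} \cdot \frac{1}{32383} = \frac{89}{46} + \frac{989}{291447} = \frac{25984277}{13406562}$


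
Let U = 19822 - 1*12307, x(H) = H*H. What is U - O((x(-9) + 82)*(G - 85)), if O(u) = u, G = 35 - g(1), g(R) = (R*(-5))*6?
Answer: 10775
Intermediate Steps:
g(R) = -30*R (g(R) = -5*R*6 = -30*R)
x(H) = H**2
G = 65 (G = 35 - (-30) = 35 - 1*(-30) = 35 + 30 = 65)
U = 7515 (U = 19822 - 12307 = 7515)
U - O((x(-9) + 82)*(G - 85)) = 7515 - ((-9)**2 + 82)*(65 - 85) = 7515 - (81 + 82)*(-20) = 7515 - 163*(-20) = 7515 - 1*(-3260) = 7515 + 3260 = 10775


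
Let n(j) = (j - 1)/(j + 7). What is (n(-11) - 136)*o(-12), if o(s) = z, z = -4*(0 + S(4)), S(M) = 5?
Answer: 2660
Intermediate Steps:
z = -20 (z = -4*(0 + 5) = -4*5 = -20)
o(s) = -20
n(j) = (-1 + j)/(7 + j)
(n(-11) - 136)*o(-12) = ((-1 - 11)/(7 - 11) - 136)*(-20) = (-12/(-4) - 136)*(-20) = (-¼*(-12) - 136)*(-20) = (3 - 136)*(-20) = -133*(-20) = 2660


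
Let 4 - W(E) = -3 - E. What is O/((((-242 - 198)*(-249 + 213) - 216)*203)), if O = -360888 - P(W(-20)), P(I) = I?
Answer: -360875/3171672 ≈ -0.11378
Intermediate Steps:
W(E) = 7 + E (W(E) = 4 - (-3 - E) = 4 + (3 + E) = 7 + E)
O = -360875 (O = -360888 - (7 - 20) = -360888 - 1*(-13) = -360888 + 13 = -360875)
O/((((-242 - 198)*(-249 + 213) - 216)*203)) = -360875*1/(203*((-242 - 198)*(-249 + 213) - 216)) = -360875*1/(203*(-440*(-36) - 216)) = -360875*1/(203*(15840 - 216)) = -360875/(15624*203) = -360875/3171672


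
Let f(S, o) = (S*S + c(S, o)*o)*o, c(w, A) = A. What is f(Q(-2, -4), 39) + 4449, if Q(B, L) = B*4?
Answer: 66264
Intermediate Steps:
Q(B, L) = 4*B
f(S, o) = o*(S² + o²) (f(S, o) = (S*S + o*o)*o = (S² + o²)*o = o*(S² + o²))
f(Q(-2, -4), 39) + 4449 = 39*((4*(-2))² + 39²) + 4449 = 39*((-8)² + 1521) + 4449 = 39*(64 + 1521) + 4449 = 39*1585 + 4449 = 61815 + 4449 = 66264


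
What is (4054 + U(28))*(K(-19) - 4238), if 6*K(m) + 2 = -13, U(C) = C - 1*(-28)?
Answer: -17428455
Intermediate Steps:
U(C) = 28 + C (U(C) = C + 28 = 28 + C)
K(m) = -5/2 (K(m) = -⅓ + (⅙)*(-13) = -⅓ - 13/6 = -5/2)
(4054 + U(28))*(K(-19) - 4238) = (4054 + (28 + 28))*(-5/2 - 4238) = (4054 + 56)*(-8481/2) = 4110*(-8481/2) = -17428455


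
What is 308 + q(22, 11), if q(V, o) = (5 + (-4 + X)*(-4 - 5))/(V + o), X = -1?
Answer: 10214/33 ≈ 309.52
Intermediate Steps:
q(V, o) = 50/(V + o) (q(V, o) = (5 + (-4 - 1)*(-4 - 5))/(V + o) = (5 - 5*(-9))/(V + o) = (5 + 45)/(V + o) = 50/(V + o))
308 + q(22, 11) = 308 + 50/(22 + 11) = 308 + 50/33 = 10214/33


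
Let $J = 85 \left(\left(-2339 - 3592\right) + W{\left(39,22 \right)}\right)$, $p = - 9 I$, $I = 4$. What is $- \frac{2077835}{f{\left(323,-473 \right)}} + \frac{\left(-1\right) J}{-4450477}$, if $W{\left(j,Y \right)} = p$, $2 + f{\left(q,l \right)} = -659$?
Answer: $\frac{9247021621400}{2941765297} \approx 3143.4$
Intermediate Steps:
$p = -36$ ($p = \left(-9\right) 4 = -36$)
$f{\left(q,l \right)} = -661$ ($f{\left(q,l \right)} = -2 - 659 = -661$)
$W{\left(j,Y \right)} = -36$
$J = -507195$ ($J = 85 \left(\left(-2339 - 3592\right) - 36\right) = 85 \left(-5931 - 36\right) = 85 \left(-5967\right) = -507195$)
$- \frac{2077835}{f{\left(323,-473 \right)}} + \frac{\left(-1\right) J}{-4450477} = - \frac{2077835}{-661} + \frac{\left(-1\right) \left(-507195\right)}{-4450477} = \left(-2077835\right) \left(- \frac{1}{661}\right) + 507195 \left(- \frac{1}{4450477}\right) = \frac{2077835}{661} - \frac{507195}{4450477} = \frac{9247021621400}{2941765297}$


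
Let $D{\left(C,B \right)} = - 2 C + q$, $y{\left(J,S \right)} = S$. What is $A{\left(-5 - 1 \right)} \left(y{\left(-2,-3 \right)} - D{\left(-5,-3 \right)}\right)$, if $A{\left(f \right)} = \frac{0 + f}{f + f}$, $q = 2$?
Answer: $- \frac{15}{2} \approx -7.5$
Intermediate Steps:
$D{\left(C,B \right)} = 2 - 2 C$ ($D{\left(C,B \right)} = - 2 C + 2 = 2 - 2 C$)
$A{\left(f \right)} = \frac{1}{2}$ ($A{\left(f \right)} = \frac{f}{2 f} = f \frac{1}{2 f} = \frac{1}{2}$)
$A{\left(-5 - 1 \right)} \left(y{\left(-2,-3 \right)} - D{\left(-5,-3 \right)}\right) = \frac{-3 - \left(2 - -10\right)}{2} = \frac{-3 - \left(2 + 10\right)}{2} = \frac{-3 - 12}{2} = \frac{1}{2} \left(-15\right) = - \frac{15}{2}$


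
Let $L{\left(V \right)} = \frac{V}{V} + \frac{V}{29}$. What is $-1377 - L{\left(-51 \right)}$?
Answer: $- \frac{39911}{29} \approx -1376.2$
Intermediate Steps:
$L{\left(V \right)} = 1 + \frac{V}{29}$ ($L{\left(V \right)} = 1 + V \frac{1}{29} = 1 + \frac{V}{29}$)
$-1377 - L{\left(-51 \right)} = -1377 - \left(1 + \frac{1}{29} \left(-51\right)\right) = -1377 - \left(1 - \frac{51}{29}\right) = -1377 - - \frac{22}{29} = -1377 + \frac{22}{29} = - \frac{39911}{29}$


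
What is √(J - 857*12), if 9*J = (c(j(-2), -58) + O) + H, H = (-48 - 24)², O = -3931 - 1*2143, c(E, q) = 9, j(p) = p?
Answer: I*√93437/3 ≈ 101.89*I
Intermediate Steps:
O = -6074 (O = -3931 - 2143 = -6074)
H = 5184 (H = (-72)² = 5184)
J = -881/9 (J = ((9 - 6074) + 5184)/9 = (-6065 + 5184)/9 = (⅑)*(-881) = -881/9 ≈ -97.889)
√(J - 857*12) = √(-881/9 - 857*12) = √(-881/9 - 10284) = √(-93437/9) = I*√93437/3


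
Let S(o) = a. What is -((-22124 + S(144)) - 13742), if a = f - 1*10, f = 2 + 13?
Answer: 35861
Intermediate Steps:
f = 15
a = 5 (a = 15 - 1*10 = 15 - 10 = 5)
S(o) = 5
-((-22124 + S(144)) - 13742) = -((-22124 + 5) - 13742) = -(-22119 - 13742) = -1*(-35861) = 35861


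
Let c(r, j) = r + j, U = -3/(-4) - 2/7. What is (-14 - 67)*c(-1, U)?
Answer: 1215/28 ≈ 43.393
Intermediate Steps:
U = 13/28 (U = -3*(-1/4) - 2*1/7 = 3/4 - 2/7 = 13/28 ≈ 0.46429)
c(r, j) = j + r
(-14 - 67)*c(-1, U) = (-14 - 67)*(13/28 - 1) = -81*(-15/28) = 1215/28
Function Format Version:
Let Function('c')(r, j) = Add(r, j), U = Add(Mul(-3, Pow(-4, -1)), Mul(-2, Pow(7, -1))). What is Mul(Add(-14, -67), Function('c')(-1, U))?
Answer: Rational(1215, 28) ≈ 43.393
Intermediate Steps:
U = Rational(13, 28) (U = Add(Mul(-3, Rational(-1, 4)), Mul(-2, Rational(1, 7))) = Add(Rational(3, 4), Rational(-2, 7)) = Rational(13, 28) ≈ 0.46429)
Function('c')(r, j) = Add(j, r)
Mul(Add(-14, -67), Function('c')(-1, U)) = Mul(Add(-14, -67), Add(Rational(13, 28), -1)) = Mul(-81, Rational(-15, 28)) = Rational(1215, 28)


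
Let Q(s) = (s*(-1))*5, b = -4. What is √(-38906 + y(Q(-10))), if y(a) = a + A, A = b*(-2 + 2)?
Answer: 2*I*√9714 ≈ 197.12*I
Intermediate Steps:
Q(s) = -5*s (Q(s) = -s*5 = -5*s)
A = 0 (A = -4*(-2 + 2) = -4*0 = 0)
y(a) = a (y(a) = a + 0 = a)
√(-38906 + y(Q(-10))) = √(-38906 - 5*(-10)) = √(-38906 + 50) = √(-38856) = 2*I*√9714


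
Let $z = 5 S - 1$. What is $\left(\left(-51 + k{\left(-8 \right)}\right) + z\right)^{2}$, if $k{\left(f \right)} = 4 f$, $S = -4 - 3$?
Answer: $14161$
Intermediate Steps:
$S = -7$
$z = -36$ ($z = 5 \left(-7\right) - 1 = -35 - 1 = -36$)
$\left(\left(-51 + k{\left(-8 \right)}\right) + z\right)^{2} = \left(\left(-51 + 4 \left(-8\right)\right) - 36\right)^{2} = \left(\left(-51 - 32\right) - 36\right)^{2} = \left(-83 - 36\right)^{2} = \left(-119\right)^{2} = 14161$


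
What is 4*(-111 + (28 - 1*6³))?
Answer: -1196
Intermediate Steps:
4*(-111 + (28 - 1*6³)) = 4*(-111 + (28 - 1*216)) = 4*(-111 + (28 - 216)) = 4*(-111 - 188) = 4*(-299) = -1196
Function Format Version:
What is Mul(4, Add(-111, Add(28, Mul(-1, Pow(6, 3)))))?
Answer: -1196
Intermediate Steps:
Mul(4, Add(-111, Add(28, Mul(-1, Pow(6, 3))))) = Mul(4, Add(-111, Add(28, Mul(-1, 216)))) = Mul(4, Add(-111, Add(28, -216))) = Mul(4, Add(-111, -188)) = Mul(4, -299) = -1196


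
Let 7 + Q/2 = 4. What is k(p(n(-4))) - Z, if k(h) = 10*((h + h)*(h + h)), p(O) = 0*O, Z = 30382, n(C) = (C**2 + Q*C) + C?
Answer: -30382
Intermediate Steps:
Q = -6 (Q = -14 + 2*4 = -14 + 8 = -6)
n(C) = C**2 - 5*C (n(C) = (C**2 - 6*C) + C = C**2 - 5*C)
p(O) = 0
k(h) = 40*h**2 (k(h) = 10*((2*h)*(2*h)) = 10*(4*h**2) = 40*h**2)
k(p(n(-4))) - Z = 40*0**2 - 1*30382 = 40*0 - 30382 = 0 - 30382 = -30382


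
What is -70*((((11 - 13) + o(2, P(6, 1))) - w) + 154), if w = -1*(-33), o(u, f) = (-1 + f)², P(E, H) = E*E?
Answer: -94080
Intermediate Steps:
P(E, H) = E²
w = 33
-70*((((11 - 13) + o(2, P(6, 1))) - w) + 154) = -70*((((11 - 13) + (-1 + 6²)²) - 1*33) + 154) = -70*(((-2 + (-1 + 36)²) - 33) + 154) = -70*(((-2 + 35²) - 33) + 154) = -70*(((-2 + 1225) - 33) + 154) = -70*((1223 - 33) + 154) = -70*(1190 + 154) = -70*1344 = -94080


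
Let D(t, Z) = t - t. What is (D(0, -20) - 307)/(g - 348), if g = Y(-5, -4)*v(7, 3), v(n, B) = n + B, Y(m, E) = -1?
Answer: 307/358 ≈ 0.85754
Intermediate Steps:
D(t, Z) = 0
v(n, B) = B + n
g = -10 (g = -(3 + 7) = -1*10 = -10)
(D(0, -20) - 307)/(g - 348) = (0 - 307)/(-10 - 348) = -307/(-358) = -307*(-1/358) = 307/358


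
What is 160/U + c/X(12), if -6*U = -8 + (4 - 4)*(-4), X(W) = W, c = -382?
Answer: 529/6 ≈ 88.167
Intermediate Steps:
U = 4/3 (U = -(-8 + (4 - 4)*(-4))/6 = -(-8 + 0*(-4))/6 = -(-8 + 0)/6 = -⅙*(-8) = 4/3 ≈ 1.3333)
160/U + c/X(12) = 160/(4/3) - 382/12 = 160*(¾) - 382*1/12 = 120 - 191/6 = 529/6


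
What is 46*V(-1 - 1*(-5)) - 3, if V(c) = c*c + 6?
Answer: 1009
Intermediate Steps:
V(c) = 6 + c² (V(c) = c² + 6 = 6 + c²)
46*V(-1 - 1*(-5)) - 3 = 46*(6 + (-1 - 1*(-5))²) - 3 = 46*(6 + (-1 + 5)²) - 3 = 46*(6 + 4²) - 3 = 46*(6 + 16) - 3 = 46*22 - 3 = 1012 - 3 = 1009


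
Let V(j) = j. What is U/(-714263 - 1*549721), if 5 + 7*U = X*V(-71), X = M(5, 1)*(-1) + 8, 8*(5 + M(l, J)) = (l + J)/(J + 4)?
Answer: 2621/25279680 ≈ 0.00010368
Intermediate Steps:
M(l, J) = -5 + (J + l)/(8*(4 + J)) (M(l, J) = -5 + ((l + J)/(J + 4))/8 = -5 + ((J + l)/(4 + J))/8 = -5 + (J + l)/(8*(4 + J)))
X = 257/20 (X = ((-160 + 5 - 39*1)/(8*(4 + 1)))*(-1) + 8 = ((1/8)*(-160 + 5 - 39)/5)*(-1) + 8 = ((1/8)*(1/5)*(-194))*(-1) + 8 = -97/20*(-1) + 8 = 97/20 + 8 = 257/20 ≈ 12.850)
U = -2621/20 (U = -5/7 + ((257/20)*(-71))/7 = -5/7 + (1/7)*(-18247/20) = -5/7 - 18247/140 = -2621/20 ≈ -131.05)
U/(-714263 - 1*549721) = -2621/(20*(-714263 - 1*549721)) = -2621/(20*(-714263 - 549721)) = -2621/20/(-1263984) = -2621/20*(-1/1263984) = 2621/25279680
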